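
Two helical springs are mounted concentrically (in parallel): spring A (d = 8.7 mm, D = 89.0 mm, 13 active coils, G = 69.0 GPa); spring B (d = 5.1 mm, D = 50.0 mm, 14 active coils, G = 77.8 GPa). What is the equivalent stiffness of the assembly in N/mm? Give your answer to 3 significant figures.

9.15 N/mm

k_A = Gd⁴/(8D³N_a) = (69.0×10³)(8.7⁴)/(8·89.0³·13) = 5.3917 N/mm
k_B = Gd⁴/(8D³N_a) = (77.8×10³)(5.1⁴)/(8·50.0³·14) = 3.7595 N/mm
Parallel: k_eq = 5.3917 + 3.7595 = 9.1512 N/mm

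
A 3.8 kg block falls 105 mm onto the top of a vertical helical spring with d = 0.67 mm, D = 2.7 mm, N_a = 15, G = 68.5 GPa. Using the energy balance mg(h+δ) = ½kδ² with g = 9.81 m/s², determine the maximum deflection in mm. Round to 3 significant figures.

43.5 mm

k = Gd⁴/(8D³N_a) = (68.5×10³)(0.67⁴)/(8·2.7³·15) = 5.8441 N/mm
W = mg = 3.8 × 9.81 = 37.278 N
½kδ² − Wδ − Wh = 0 → δ = (W + √(W² + 2kWh))/k
δ = (37.278 + √(1389.6 + 45749.8))/5.8441 = (37.278 + 217.12)/5.8441 = 43.53 mm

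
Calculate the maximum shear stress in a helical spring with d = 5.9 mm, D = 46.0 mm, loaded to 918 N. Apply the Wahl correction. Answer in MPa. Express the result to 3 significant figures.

Spring index C = D/d = 46.0/5.9 = 7.7966
K_W = (4C−1)/(4C−4) + 0.615/C = 30.186/27.186 + 0.0789 = 1.1892
τ₀ = 8FD/(πd³) = 8·918·46.0/(π·5.9³) = 337824/645.22 = 523.58 MPa
τ_max = K·τ₀ = 1.1892 × 523.58 = 622.66 MPa

623 MPa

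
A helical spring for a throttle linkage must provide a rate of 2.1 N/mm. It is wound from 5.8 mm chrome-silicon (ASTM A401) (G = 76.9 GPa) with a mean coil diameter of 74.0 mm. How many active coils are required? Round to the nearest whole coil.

N_a = Gd⁴/(8D³k) = (76.9×10³ × 5.8⁴)/(8 × 74.0³ × 2.1)
    = 8.70239e+07 / 6.80776e+06 = 12.78 → 13 coils

13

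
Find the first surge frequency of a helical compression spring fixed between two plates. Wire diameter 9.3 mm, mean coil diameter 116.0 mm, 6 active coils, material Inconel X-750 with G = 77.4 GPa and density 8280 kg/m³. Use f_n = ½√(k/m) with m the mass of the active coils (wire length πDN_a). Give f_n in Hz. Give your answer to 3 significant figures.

k = Gd⁴/(8D³N_a) = (77.4×10³)(9.3⁴)/(8·116.0³·6) = 7.7278 N/mm = 7727.8 N/m
Wire length L = πDN_a = π·116.0·6 = 2186.5 mm
m = ρ·(πd²/4)·L = 8280 × 67.929×10⁻⁶ m² × 2.1865 m = 1.2298 kg
f_n = ½√(k/m) = 0.5·√(7727.8/1.2298) = 0.5·√(6283.7) = 39.635 Hz

39.6 Hz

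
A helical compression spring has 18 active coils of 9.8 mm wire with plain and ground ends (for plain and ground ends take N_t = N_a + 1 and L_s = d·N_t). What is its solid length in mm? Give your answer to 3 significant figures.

186 mm

plain and ground ends: N_t = N_a + 1 = 18 + 1 = 19
L_s = d·N_t = 9.8 × 19 = 186.2 mm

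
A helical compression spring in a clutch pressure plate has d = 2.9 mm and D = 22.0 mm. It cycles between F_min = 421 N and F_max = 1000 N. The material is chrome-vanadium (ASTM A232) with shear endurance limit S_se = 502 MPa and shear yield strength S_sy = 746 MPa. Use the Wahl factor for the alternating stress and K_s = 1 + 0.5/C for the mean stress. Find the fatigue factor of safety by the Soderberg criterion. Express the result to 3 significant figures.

0.255

C = D/d = 22.0/2.9 = 7.5862; K_W = (4C−1)/(4C−4)+0.615/C = 1.1949; K_s = 1+0.5/C = 1.0659
F_a = (F_max−F_min)/2 = 289.5 N; F_m = (F_max+F_min)/2 = 710.5 N
τ_a = K_W·8F_aD/(πd³) = 1.1949 × 664.99 = 794.63 MPa
τ_m = K_s·8F_mD/(πd³) = 1.0659 × 1632 = 1739.6 MPa
Soderberg: 1/n_f = τ_a/S_se + τ_m/S_sy = 794.63/502 + 1739.6/746 = 1.58293 + 2.33192 = 3.9148
n_f = 1/3.9148 = 0.2554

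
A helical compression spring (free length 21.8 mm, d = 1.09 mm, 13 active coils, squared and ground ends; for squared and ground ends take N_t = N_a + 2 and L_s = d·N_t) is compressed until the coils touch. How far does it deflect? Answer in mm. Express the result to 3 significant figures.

N_t = 15; L_s = 1.09·15 = 16.35 mm
δ_solid = L₀ − L_s = 21.8 − 16.35 = 5.45 mm

5.45 mm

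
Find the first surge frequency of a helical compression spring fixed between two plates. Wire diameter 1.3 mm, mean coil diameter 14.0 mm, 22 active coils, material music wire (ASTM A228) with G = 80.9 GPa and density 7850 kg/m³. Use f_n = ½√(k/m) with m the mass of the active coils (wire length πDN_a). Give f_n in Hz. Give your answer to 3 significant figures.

109 Hz

k = Gd⁴/(8D³N_a) = (80.9×10³)(1.3⁴)/(8·14.0³·22) = 0.47844 N/mm = 478.44 N/m
Wire length L = πDN_a = π·14.0·22 = 967.61 mm
m = ρ·(πd²/4)·L = 7850 × 1.3273×10⁻⁶ m² × 0.96761 m = 0.010082 kg
f_n = ½√(k/m) = 0.5·√(478.44/0.010082) = 0.5·√(47455) = 108.92 Hz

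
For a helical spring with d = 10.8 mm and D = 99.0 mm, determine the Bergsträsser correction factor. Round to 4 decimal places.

C = D/d = 99.0/10.8 = 9.1667
K_B = (4C+2)/(4C−3) = 38.667/33.667 = 1.1485

1.1485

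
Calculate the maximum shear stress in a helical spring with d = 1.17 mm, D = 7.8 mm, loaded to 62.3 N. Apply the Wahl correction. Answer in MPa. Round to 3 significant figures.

Spring index C = D/d = 7.8/1.17 = 6.6667
K_W = (4C−1)/(4C−4) + 0.615/C = 25.667/22.667 + 0.0922 = 1.2246
τ₀ = 8FD/(πd³) = 8·62.3·7.8/(π·1.17³) = 3887.52/5.0316 = 772.62 MPa
τ_max = K·τ₀ = 1.2246 × 772.62 = 946.15 MPa

946 MPa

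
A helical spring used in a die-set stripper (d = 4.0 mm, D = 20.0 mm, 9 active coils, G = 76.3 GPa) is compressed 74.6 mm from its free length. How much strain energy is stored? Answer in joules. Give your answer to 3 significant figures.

94.4 J

k = Gd⁴/(8D³N_a) = (76.3×10³)(4.0⁴)/(8·20.0³·9) = 33.911 N/mm
U = ½kδ² = 0.5 × 33.911 × 74.6² = 94360 N·mm = 94.36 J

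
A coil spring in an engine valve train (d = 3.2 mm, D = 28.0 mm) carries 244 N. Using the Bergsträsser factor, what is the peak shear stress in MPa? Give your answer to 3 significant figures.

Spring index C = D/d = 28.0/3.2 = 8.7500
K_B = (4C+2)/(4C−3) = 37.000/32.000 = 1.1562
τ₀ = 8FD/(πd³) = 8·244·28.0/(π·3.2³) = 54656/102.94 = 530.93 MPa
τ_max = K·τ₀ = 1.1562 × 530.93 = 613.89 MPa

614 MPa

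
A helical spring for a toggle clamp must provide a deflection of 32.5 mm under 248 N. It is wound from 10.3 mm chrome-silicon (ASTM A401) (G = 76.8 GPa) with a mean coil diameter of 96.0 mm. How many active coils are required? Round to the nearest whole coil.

16

Required rate k = F/δ = 248/32.5 = 7.6308 N/mm
N_a = Gd⁴/(8D³k) = (76.8×10³ × 10.3⁴)/(8 × 96.0³ × 7.6308)
    = 8.64391e+08 / 5.40097e+07 = 16 → 16 coils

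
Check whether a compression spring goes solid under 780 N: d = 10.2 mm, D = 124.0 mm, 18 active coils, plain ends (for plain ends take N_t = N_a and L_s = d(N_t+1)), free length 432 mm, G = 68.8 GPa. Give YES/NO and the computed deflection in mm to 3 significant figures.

k = Gd⁴/(8D³N_a) = (68.8×10³)(10.2⁴)/(8·124.0³·18) = 2.7124 N/mm
N_t = 18; L_s = 10.2·19 = 193.8 mm; δ_solid = L₀ − L_s = 432 − 193.8 = 238.2 mm
δ = F/k = 780/2.7124 = 287.56 mm
δ ≥ δ_solid → spring goes solid

YES, δ = 288 mm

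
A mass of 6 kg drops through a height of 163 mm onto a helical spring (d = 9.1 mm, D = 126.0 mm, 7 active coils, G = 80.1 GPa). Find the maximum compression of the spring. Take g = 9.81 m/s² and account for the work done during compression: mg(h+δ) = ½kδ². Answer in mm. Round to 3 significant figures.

k = Gd⁴/(8D³N_a) = (80.1×10³)(9.1⁴)/(8·126.0³·7) = 4.9034 N/mm
W = mg = 6 × 9.81 = 58.86 N
½kδ² − Wδ − Wh = 0 → δ = (W + √(W² + 2kWh))/k
δ = (58.86 + √(3464.5 + 94088.4))/4.9034 = (58.86 + 312.33)/4.9034 = 75.701 mm

75.7 mm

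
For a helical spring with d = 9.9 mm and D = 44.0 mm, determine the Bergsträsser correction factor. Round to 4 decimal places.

C = D/d = 44.0/9.9 = 4.4444
K_B = (4C+2)/(4C−3) = 19.778/14.778 = 1.3383

1.3383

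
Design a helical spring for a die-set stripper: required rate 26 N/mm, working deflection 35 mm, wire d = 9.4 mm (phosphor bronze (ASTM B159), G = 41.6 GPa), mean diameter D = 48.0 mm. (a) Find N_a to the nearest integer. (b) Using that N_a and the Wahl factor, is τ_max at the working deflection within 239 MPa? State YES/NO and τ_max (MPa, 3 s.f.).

(a) 14 coils; (b) YES, τ_max = 176 MPa

N_a = Gd⁴/(8D³k) = (41.6×10³)(9.4⁴)/(8·48.0³·26) = 14.12 → N_a = 14
Actual rate k = Gd⁴/(8D³·14) = 26.222 N/mm
Working load F = kδ = 26.222·35 = 917.76 N
C = 48.0/9.4 = 5.1064; K_W = (4C−1)/(4C−4)+0.615/C = 1.3031
τ_max = K_W·8FD/(πd³) = 1.3031·135.06 = 175.99 MPa
τ_max ≤ 239 MPa → acceptable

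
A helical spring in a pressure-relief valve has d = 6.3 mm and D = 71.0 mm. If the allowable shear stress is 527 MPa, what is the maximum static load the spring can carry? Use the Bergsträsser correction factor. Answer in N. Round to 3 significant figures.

C = D/d = 71.0/6.3 = 11.2698
K_B = (4C+2)/(4C−3) = 47.079/42.079 = 1.1188
τ_max = K·8FD/(πd³) → F_max = τ_allow·πd³/(8DK)
F_max = 527·π·6.3³/(8·71.0·1.1188) = 4.1398e+05/635.49 = 651.44 N

651 N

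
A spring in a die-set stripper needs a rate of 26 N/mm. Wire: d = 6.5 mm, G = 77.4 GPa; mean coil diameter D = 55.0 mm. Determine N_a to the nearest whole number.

4

N_a = Gd⁴/(8D³k) = (77.4×10³ × 6.5⁴)/(8 × 55.0³ × 26)
    = 1.38164e+08 / 3.4606e+07 = 3.992 → 4 coils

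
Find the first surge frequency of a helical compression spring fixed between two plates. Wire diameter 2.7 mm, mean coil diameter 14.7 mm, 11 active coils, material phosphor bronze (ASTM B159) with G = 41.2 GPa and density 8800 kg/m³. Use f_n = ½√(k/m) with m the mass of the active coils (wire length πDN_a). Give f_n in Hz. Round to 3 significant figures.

k = Gd⁴/(8D³N_a) = (41.2×10³)(2.7⁴)/(8·14.7³·11) = 7.8328 N/mm = 7832.8 N/m
Wire length L = πDN_a = π·14.7·11 = 508 mm
m = ρ·(πd²/4)·L = 8800 × 5.7256×10⁻⁶ m² × 0.508 m = 0.025595 kg
f_n = ½√(k/m) = 0.5·√(7832.8/0.025595) = 0.5·√(3.0603e+05) = 276.6 Hz

277 Hz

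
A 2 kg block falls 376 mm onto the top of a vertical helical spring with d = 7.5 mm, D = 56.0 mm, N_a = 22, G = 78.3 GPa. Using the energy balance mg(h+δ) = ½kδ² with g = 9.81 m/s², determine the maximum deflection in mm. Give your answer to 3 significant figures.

45.4 mm

k = Gd⁴/(8D³N_a) = (78.3×10³)(7.5⁴)/(8·56.0³·22) = 8.0155 N/mm
W = mg = 2 × 9.81 = 19.62 N
½kδ² − Wδ − Wh = 0 → δ = (W + √(W² + 2kWh))/k
δ = (19.62 + √(384.94 + 118262))/8.0155 = (19.62 + 344.45)/8.0155 = 45.421 mm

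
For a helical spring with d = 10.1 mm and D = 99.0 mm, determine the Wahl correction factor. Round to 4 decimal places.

1.1480

C = D/d = 99.0/10.1 = 9.8020
K_W = (4C−1)/(4C−4) + 0.615/C = 38.208/35.208 + 0.0627 = 1.1480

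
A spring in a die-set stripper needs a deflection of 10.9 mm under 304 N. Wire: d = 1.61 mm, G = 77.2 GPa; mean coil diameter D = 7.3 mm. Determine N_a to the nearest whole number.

6

Required rate k = F/δ = 304/10.9 = 27.89 N/mm
N_a = Gd⁴/(8D³k) = (77.2×10³ × 1.61⁴)/(8 × 7.3³ × 27.89)
    = 518705 / 86797.2 = 5.976 → 6 coils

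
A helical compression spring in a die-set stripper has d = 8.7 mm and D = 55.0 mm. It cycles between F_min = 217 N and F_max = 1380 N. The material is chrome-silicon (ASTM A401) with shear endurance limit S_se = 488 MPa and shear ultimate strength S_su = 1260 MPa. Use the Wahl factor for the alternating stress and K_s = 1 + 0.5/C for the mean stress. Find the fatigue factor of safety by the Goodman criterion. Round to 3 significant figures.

2.18

C = D/d = 55.0/8.7 = 6.3218; K_W = (4C−1)/(4C−4)+0.615/C = 1.2382; K_s = 1+0.5/C = 1.0791
F_a = (F_max−F_min)/2 = 581.5 N; F_m = (F_max+F_min)/2 = 798.5 N
τ_a = K_W·8F_aD/(πd³) = 1.2382 × 123.68 = 153.14 MPa
τ_m = K_s·8F_mD/(πd³) = 1.0791 × 169.83 = 183.26 MPa
Goodman: 1/n_f = τ_a/S_se + τ_m/S_su = 153.14/488 + 183.26/1260 = 0.31381 + 0.14545 = 0.45926
n_f = 1/0.45926 = 2.177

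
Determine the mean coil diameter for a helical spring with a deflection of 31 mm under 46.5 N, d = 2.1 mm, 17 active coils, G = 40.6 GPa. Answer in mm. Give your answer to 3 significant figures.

Required rate k = F/δ = 46.5/31 = 1.5 N/mm
D = (Gd⁴/(8N_a·k))^(1/3) = (40.6×10³·2.1⁴/(8·17·1.5))^(1/3)
  = (3870.55)^(1/3) = 15.7009 mm

15.7 mm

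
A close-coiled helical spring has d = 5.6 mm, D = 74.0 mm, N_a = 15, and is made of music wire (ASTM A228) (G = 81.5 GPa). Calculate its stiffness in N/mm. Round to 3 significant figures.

k = Gd⁴/(8D³N_a) = (81.5×10³ × 5.6⁴) / (8 × 74.0³ × 15)
  = 8.01511e+07 / 4.86269e+07 = 1.6483 N/mm

1.65 N/mm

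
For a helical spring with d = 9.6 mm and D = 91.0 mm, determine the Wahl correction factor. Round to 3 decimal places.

C = D/d = 91.0/9.6 = 9.4792
K_W = (4C−1)/(4C−4) + 0.615/C = 36.917/33.917 + 0.0649 = 1.1533

1.153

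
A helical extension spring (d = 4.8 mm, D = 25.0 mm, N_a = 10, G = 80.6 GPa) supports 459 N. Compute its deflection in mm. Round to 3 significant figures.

k = Gd⁴/(8D³N_a) = (80.6×10³)(4.8⁴)/(8·25.0³·10) = 34.229 N/mm
δ = F/k = 459 / 34.229 = 13.41 mm

13.4 mm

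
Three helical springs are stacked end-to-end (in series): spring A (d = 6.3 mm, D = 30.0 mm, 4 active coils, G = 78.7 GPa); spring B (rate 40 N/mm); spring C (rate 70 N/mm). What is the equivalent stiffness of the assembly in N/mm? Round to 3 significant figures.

k_A = Gd⁴/(8D³N_a) = (78.7×10³)(6.3⁴)/(8·30.0³·4) = 143.49 N/mm
Series: 1/k_eq = 1/143.49 + 1/40 + 1/70 = 0.046255; k_eq = 21.619 N/mm

21.6 N/mm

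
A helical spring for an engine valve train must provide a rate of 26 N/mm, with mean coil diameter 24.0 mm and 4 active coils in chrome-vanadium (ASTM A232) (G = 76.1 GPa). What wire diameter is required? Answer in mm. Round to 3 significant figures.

d = (8D³N_a·k / G)^(1/4) = (8·24.0³·4·26 / (76.1×10³))^0.25
  = (151.14)^0.25 = 3.5063 mm

3.51 mm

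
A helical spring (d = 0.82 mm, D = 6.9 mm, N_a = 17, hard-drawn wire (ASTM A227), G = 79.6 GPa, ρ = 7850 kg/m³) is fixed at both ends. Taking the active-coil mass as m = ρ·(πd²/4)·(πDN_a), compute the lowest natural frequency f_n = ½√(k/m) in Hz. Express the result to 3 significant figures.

k = Gd⁴/(8D³N_a) = (79.6×10³)(0.82⁴)/(8·6.9³·17) = 0.80553 N/mm = 805.53 N/m
Wire length L = πDN_a = π·6.9·17 = 368.51 mm
m = ρ·(πd²/4)·L = 7850 × 0.5281×10⁻⁶ m² × 0.36851 m = 0.0015277 kg
f_n = ½√(k/m) = 0.5·√(805.53/0.0015277) = 0.5·√(5.2729e+05) = 363.07 Hz

363 Hz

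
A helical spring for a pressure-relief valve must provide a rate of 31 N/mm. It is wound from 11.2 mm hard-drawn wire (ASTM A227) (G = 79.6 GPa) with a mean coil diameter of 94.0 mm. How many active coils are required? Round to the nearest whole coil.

6

N_a = Gd⁴/(8D³k) = (79.6×10³ × 11.2⁴)/(8 × 94.0³ × 31)
    = 1.25252e+09 / 2.05985e+08 = 6.081 → 6 coils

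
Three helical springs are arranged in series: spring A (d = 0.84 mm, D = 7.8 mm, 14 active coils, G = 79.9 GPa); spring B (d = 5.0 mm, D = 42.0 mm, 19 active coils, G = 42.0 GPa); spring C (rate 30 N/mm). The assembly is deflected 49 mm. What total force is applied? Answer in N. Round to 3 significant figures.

27.2 N

k_A = Gd⁴/(8D³N_a) = (79.9×10³)(0.84⁴)/(8·7.8³·14) = 0.74845 N/mm
k_B = Gd⁴/(8D³N_a) = (42.0×10³)(5.0⁴)/(8·42.0³·19) = 2.331 N/mm
Series: 1/k_eq = 1/0.74845 + 1/2.331 + 1/30 = 1.7984; k_eq = 0.55604 N/mm
F = k_eq·δ = 0.55604·49 = 27.246 N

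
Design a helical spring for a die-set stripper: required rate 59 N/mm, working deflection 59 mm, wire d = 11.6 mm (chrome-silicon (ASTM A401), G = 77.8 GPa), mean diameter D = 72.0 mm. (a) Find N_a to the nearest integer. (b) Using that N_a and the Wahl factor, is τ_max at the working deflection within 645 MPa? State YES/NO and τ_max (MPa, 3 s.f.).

(a) 8 coils; (b) YES, τ_max = 508 MPa

N_a = Gd⁴/(8D³k) = (77.8×10³)(11.6⁴)/(8·72.0³·59) = 7.996 → N_a = 8
Actual rate k = Gd⁴/(8D³·8) = 58.97 N/mm
Working load F = kδ = 58.97·59 = 3479.3 N
C = 72.0/11.6 = 6.2069; K_W = (4C−1)/(4C−4)+0.615/C = 1.2431
τ_max = K_W·8FD/(πd³) = 1.2431·408.68 = 508.04 MPa
τ_max ≤ 645 MPa → acceptable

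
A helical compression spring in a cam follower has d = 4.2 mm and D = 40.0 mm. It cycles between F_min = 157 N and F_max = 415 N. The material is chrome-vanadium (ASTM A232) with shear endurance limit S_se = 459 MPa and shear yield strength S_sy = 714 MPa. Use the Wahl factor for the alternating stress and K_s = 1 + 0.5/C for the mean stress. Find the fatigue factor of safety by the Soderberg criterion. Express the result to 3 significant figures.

C = D/d = 40.0/4.2 = 9.5238; K_W = (4C−1)/(4C−4)+0.615/C = 1.1526; K_s = 1+0.5/C = 1.0525
F_a = (F_max−F_min)/2 = 129 N; F_m = (F_max+F_min)/2 = 286 N
τ_a = K_W·8F_aD/(πd³) = 1.1526 × 177.35 = 204.41 MPa
τ_m = K_s·8F_mD/(πd³) = 1.0525 × 393.2 = 413.85 MPa
Soderberg: 1/n_f = τ_a/S_se + τ_m/S_sy = 204.41/459 + 413.85/714 = 0.44534 + 0.57962 = 1.025
n_f = 1/1.025 = 0.9756

0.976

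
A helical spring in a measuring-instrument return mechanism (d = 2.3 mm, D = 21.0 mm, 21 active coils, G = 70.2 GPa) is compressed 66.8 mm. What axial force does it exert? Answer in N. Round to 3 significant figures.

k = Gd⁴/(8D³N_a) = (70.2×10³)(2.3⁴)/(8·21.0³·21) = 1.2626 N/mm
F = k·δ = 1.2626 × 66.8 = 84.345 N

84.3 N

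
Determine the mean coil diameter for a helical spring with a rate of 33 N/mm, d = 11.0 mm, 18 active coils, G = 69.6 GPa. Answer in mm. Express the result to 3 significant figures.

D = (Gd⁴/(8N_a·k))^(1/3) = (69.6×10³·11.0⁴/(8·18·33))^(1/3)
  = (214439)^(1/3) = 59.8551 mm

59.9 mm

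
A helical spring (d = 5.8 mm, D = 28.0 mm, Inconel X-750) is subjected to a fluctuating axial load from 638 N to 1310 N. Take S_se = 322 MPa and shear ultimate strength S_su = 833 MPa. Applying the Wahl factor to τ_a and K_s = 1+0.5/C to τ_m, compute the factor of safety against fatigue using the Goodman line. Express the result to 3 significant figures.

1.02

C = D/d = 28.0/5.8 = 4.8276; K_W = (4C−1)/(4C−4)+0.615/C = 1.3233; K_s = 1+0.5/C = 1.1036
F_a = (F_max−F_min)/2 = 336 N; F_m = (F_max+F_min)/2 = 974 N
τ_a = K_W·8F_aD/(πd³) = 1.3233 × 122.79 = 162.49 MPa
τ_m = K_s·8F_mD/(πd³) = 1.1036 × 355.94 = 392.8 MPa
Goodman: 1/n_f = τ_a/S_se + τ_m/S_su = 162.49/322 + 392.8/833 = 0.50462 + 0.47155 = 0.97618
n_f = 1/0.97618 = 1.024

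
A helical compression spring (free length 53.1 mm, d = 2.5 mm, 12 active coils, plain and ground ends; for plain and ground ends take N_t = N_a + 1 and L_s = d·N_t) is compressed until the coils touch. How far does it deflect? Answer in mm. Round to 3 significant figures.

N_t = 13; L_s = 2.5·13 = 32.5 mm
δ_solid = L₀ − L_s = 53.1 − 32.5 = 20.6 mm

20.6 mm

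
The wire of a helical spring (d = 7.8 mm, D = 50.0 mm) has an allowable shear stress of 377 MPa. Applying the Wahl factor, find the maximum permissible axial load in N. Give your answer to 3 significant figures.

1140 N

C = D/d = 50.0/7.8 = 6.4103
K_W = (4C−1)/(4C−4) + 0.615/C = 24.641/21.641 + 0.0959 = 1.2346
τ_max = K·8FD/(πd³) → F_max = τ_allow·πd³/(8DK)
F_max = 377·π·7.8³/(8·50.0·1.2346) = 5.6205e+05/493.83 = 1138.2 N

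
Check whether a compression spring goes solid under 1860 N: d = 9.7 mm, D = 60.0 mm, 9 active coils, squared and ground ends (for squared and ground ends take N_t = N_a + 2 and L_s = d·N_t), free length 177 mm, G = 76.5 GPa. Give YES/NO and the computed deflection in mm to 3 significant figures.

k = Gd⁴/(8D³N_a) = (76.5×10³)(9.7⁴)/(8·60.0³·9) = 43.547 N/mm
N_t = 11; L_s = 9.7·11 = 106.7 mm; δ_solid = L₀ − L_s = 177 − 106.7 = 70.3 mm
δ = F/k = 1860/43.547 = 42.712 mm
δ < δ_solid → spring does not go solid

NO, δ = 42.7 mm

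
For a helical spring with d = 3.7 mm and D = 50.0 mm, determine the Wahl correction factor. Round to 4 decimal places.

C = D/d = 50.0/3.7 = 13.5135
K_W = (4C−1)/(4C−4) + 0.615/C = 53.054/50.054 + 0.0455 = 1.1054

1.1054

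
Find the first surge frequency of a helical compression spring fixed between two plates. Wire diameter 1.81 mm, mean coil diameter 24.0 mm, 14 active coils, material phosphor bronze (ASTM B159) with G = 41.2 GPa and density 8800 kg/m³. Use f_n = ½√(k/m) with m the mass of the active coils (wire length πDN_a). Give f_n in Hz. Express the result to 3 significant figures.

k = Gd⁴/(8D³N_a) = (41.2×10³)(1.81⁴)/(8·24.0³·14) = 0.2856 N/mm = 285.6 N/m
Wire length L = πDN_a = π·24.0·14 = 1055.6 mm
m = ρ·(πd²/4)·L = 8800 × 2.573×10⁻⁶ m² × 1.0556 m = 0.023901 kg
f_n = ½√(k/m) = 0.5·√(285.6/0.023901) = 0.5·√(11949) = 54.656 Hz

54.7 Hz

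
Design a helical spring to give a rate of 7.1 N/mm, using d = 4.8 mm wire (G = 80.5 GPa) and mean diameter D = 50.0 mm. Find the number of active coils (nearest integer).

N_a = Gd⁴/(8D³k) = (80.5×10³ × 4.8⁴)/(8 × 50.0³ × 7.1)
    = 4.27327e+07 / 7.1e+06 = 6.019 → 6 coils

6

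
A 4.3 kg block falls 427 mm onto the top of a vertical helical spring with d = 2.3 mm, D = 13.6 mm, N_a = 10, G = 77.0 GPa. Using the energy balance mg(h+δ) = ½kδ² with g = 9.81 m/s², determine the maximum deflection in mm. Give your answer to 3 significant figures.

62.1 mm

k = Gd⁴/(8D³N_a) = (77.0×10³)(2.3⁴)/(8·13.6³·10) = 10.708 N/mm
W = mg = 4.3 × 9.81 = 42.183 N
½kδ² − Wδ − Wh = 0 → δ = (W + √(W² + 2kWh))/k
δ = (42.183 + √(1779.4 + 385736))/10.708 = (42.183 + 622.51)/10.708 = 62.076 mm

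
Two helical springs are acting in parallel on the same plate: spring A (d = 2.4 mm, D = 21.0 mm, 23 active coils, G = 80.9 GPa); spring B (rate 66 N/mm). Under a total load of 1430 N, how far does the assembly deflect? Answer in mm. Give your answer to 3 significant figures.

21.2 mm

k_A = Gd⁴/(8D³N_a) = (80.9×10³)(2.4⁴)/(8·21.0³·23) = 1.5751 N/mm
Parallel: k_eq = 1.5751 + 66 = 67.575 N/mm
δ = F/k_eq = 1430/67.575 = 21.162 mm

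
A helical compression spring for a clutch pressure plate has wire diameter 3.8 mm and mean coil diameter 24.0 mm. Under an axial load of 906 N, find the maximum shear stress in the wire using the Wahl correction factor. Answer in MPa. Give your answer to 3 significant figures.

1250 MPa

Spring index C = D/d = 24.0/3.8 = 6.3158
K_W = (4C−1)/(4C−4) + 0.615/C = 24.263/21.263 + 0.0974 = 1.2385
τ₀ = 8FD/(πd³) = 8·906·24.0/(π·3.8³) = 173952/172.39 = 1009.1 MPa
τ_max = K·τ₀ = 1.2385 × 1009.1 = 1249.7 MPa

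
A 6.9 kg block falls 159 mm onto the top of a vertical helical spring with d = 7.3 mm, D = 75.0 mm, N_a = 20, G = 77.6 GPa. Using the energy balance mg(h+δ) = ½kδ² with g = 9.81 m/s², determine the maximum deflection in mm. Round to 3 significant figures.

k = Gd⁴/(8D³N_a) = (77.6×10³)(7.3⁴)/(8·75.0³·20) = 3.2647 N/mm
W = mg = 6.9 × 9.81 = 67.689 N
½kδ² − Wδ − Wh = 0 → δ = (W + √(W² + 2kWh))/k
δ = (67.689 + √(4581.8 + 70274))/3.2647 = (67.689 + 273.6)/3.2647 = 104.54 mm

105 mm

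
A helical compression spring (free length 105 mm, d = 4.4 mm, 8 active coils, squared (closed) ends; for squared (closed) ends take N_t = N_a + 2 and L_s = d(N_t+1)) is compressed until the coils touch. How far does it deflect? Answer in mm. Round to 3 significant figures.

N_t = 10; L_s = 4.4·11 = 48.4 mm
δ_solid = L₀ − L_s = 105 − 48.4 = 56.6 mm

56.6 mm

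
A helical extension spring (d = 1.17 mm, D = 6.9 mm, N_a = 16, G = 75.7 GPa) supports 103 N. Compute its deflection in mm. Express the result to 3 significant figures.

k = Gd⁴/(8D³N_a) = (75.7×10³)(1.17⁴)/(8·6.9³·16) = 3.3735 N/mm
δ = F/k = 103 / 3.3735 = 30.532 mm

30.5 mm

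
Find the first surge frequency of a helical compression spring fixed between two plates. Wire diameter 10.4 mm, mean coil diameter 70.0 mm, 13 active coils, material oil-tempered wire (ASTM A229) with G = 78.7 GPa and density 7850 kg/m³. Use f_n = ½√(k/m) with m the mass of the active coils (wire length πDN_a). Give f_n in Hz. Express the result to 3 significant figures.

k = Gd⁴/(8D³N_a) = (78.7×10³)(10.4⁴)/(8·70.0³·13) = 25.81 N/mm = 25810 N/m
Wire length L = πDN_a = π·70.0·13 = 2858.8 mm
m = ρ·(πd²/4)·L = 7850 × 84.949×10⁻⁶ m² × 2.8588 m = 1.9064 kg
f_n = ½√(k/m) = 0.5·√(25810/1.9064) = 0.5·√(13538) = 58.177 Hz

58.2 Hz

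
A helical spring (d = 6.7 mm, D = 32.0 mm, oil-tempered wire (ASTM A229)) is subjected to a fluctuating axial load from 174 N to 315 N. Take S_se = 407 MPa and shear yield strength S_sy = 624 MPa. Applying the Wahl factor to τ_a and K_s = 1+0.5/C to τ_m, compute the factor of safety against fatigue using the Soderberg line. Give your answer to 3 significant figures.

5.57

C = D/d = 32.0/6.7 = 4.7761; K_W = (4C−1)/(4C−4)+0.615/C = 1.3274; K_s = 1+0.5/C = 1.1047
F_a = (F_max−F_min)/2 = 70.5 N; F_m = (F_max+F_min)/2 = 244.5 N
τ_a = K_W·8F_aD/(πd³) = 1.3274 × 19.101 = 25.354 MPa
τ_m = K_s·8F_mD/(πd³) = 1.1047 × 66.244 = 73.179 MPa
Soderberg: 1/n_f = τ_a/S_se + τ_m/S_sy = 25.354/407 + 73.179/624 = 0.06230 + 0.11727 = 0.17957
n_f = 1/0.17957 = 5.569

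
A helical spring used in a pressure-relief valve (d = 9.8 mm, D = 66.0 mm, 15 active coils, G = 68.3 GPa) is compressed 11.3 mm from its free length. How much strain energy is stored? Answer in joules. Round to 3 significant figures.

k = Gd⁴/(8D³N_a) = (68.3×10³)(9.8⁴)/(8·66.0³·15) = 18.26 N/mm
U = ½kδ² = 0.5 × 18.26 × 11.3² = 1165.8 N·mm = 1.1658 J

1.17 J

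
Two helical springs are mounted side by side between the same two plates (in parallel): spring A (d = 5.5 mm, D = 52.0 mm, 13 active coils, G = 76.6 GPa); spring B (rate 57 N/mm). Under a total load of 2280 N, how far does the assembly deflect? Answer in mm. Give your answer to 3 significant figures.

36.9 mm

k_A = Gd⁴/(8D³N_a) = (76.6×10³)(5.5⁴)/(8·52.0³·13) = 4.7933 N/mm
Parallel: k_eq = 4.7933 + 57 = 61.793 N/mm
δ = F/k_eq = 2280/61.793 = 36.897 mm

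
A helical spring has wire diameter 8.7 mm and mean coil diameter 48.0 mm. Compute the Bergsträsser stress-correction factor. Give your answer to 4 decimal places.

1.2622

C = D/d = 48.0/8.7 = 5.5172
K_B = (4C+2)/(4C−3) = 24.069/19.069 = 1.2622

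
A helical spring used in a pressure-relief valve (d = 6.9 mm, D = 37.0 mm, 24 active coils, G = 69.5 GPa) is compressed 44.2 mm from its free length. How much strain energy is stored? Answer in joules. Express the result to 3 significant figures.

15.8 J

k = Gd⁴/(8D³N_a) = (69.5×10³)(6.9⁴)/(8·37.0³·24) = 16.198 N/mm
U = ½kδ² = 0.5 × 16.198 × 44.2² = 15823 N·mm = 15.823 J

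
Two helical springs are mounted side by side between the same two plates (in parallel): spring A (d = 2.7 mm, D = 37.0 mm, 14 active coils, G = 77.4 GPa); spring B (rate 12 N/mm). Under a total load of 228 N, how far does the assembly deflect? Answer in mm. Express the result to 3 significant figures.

17.9 mm

k_A = Gd⁴/(8D³N_a) = (77.4×10³)(2.7⁴)/(8·37.0³·14) = 0.72506 N/mm
Parallel: k_eq = 0.72506 + 12 = 12.725 N/mm
δ = F/k_eq = 228/12.725 = 17.917 mm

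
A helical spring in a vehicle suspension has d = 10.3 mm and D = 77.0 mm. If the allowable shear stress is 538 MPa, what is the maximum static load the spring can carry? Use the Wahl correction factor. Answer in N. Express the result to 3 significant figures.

2500 N

C = D/d = 77.0/10.3 = 7.4757
K_W = (4C−1)/(4C−4) + 0.615/C = 28.903/25.903 + 0.0823 = 1.1981
τ_max = K·8FD/(πd³) → F_max = τ_allow·πd³/(8DK)
F_max = 538·π·10.3³/(8·77.0·1.1981) = 1.8469e+06/738.02 = 2502.5 N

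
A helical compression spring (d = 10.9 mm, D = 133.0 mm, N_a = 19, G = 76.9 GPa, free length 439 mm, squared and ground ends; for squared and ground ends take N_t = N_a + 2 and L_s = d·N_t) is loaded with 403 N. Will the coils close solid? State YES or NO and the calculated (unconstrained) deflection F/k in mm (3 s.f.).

k = Gd⁴/(8D³N_a) = (76.9×10³)(10.9⁴)/(8·133.0³·19) = 3.0355 N/mm
N_t = 21; L_s = 10.9·21 = 228.9 mm; δ_solid = L₀ − L_s = 439 − 228.9 = 210.1 mm
δ = F/k = 403/3.0355 = 132.76 mm
δ < δ_solid → spring does not go solid

NO, δ = 133 mm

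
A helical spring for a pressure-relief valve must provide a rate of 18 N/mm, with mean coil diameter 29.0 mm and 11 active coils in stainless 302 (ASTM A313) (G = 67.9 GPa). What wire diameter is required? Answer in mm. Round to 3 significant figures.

4.88 mm

d = (8D³N_a·k / G)^(1/4) = (8·29.0³·11·18 / (67.9×10³))^0.25
  = (568.96)^0.25 = 4.8839 mm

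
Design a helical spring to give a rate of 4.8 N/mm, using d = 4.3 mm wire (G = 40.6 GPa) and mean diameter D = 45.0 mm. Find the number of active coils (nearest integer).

4

N_a = Gd⁴/(8D³k) = (40.6×10³ × 4.3⁴)/(8 × 45.0³ × 4.8)
    = 1.38803e+07 / 3.4992e+06 = 3.967 → 4 coils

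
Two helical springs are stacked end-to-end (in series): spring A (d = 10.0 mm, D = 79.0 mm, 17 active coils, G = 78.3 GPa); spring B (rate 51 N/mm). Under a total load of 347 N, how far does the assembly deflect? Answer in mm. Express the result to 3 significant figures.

k_A = Gd⁴/(8D³N_a) = (78.3×10³)(10.0⁴)/(8·79.0³·17) = 11.677 N/mm
Series: 1/k_eq = 1/11.677 + 1/51 = 0.10524; k_eq = 9.5017 N/mm
δ = F/k_eq = 347/9.5017 = 36.52 mm

36.5 mm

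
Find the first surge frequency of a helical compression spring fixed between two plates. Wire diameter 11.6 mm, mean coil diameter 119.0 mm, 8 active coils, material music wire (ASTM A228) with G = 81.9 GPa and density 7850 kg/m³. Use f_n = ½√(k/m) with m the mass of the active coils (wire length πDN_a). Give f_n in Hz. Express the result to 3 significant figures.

37.2 Hz

k = Gd⁴/(8D³N_a) = (81.9×10³)(11.6⁴)/(8·119.0³·8) = 13.75 N/mm = 13750 N/m
Wire length L = πDN_a = π·119.0·8 = 2990.8 mm
m = ρ·(πd²/4)·L = 7850 × 105.68×10⁻⁶ m² × 2.9908 m = 2.4812 kg
f_n = ½√(k/m) = 0.5·√(13750/2.4812) = 0.5·√(5541.6) = 37.221 Hz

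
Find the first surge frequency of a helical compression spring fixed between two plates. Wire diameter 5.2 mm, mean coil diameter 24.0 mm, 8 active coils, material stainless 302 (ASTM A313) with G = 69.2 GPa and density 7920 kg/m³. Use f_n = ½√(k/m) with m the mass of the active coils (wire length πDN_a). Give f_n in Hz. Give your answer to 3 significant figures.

k = Gd⁴/(8D³N_a) = (69.2×10³)(5.2⁴)/(8·24.0³·8) = 57.188 N/mm = 57188 N/m
Wire length L = πDN_a = π·24.0·8 = 603.19 mm
m = ρ·(πd²/4)·L = 7920 × 21.237×10⁻⁶ m² × 0.60319 m = 0.10145 kg
f_n = ½√(k/m) = 0.5·√(57188/0.10145) = 0.5·√(5.6368e+05) = 375.39 Hz

375 Hz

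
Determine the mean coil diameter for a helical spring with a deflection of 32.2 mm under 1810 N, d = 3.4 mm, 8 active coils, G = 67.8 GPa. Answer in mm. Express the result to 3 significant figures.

Required rate k = F/δ = 1810/32.2 = 56.211 N/mm
D = (Gd⁴/(8N_a·k))^(1/3) = (67.8×10³·3.4⁴/(8·8·56.211))^(1/3)
  = (2518.5)^(1/3) = 13.6055 mm

13.6 mm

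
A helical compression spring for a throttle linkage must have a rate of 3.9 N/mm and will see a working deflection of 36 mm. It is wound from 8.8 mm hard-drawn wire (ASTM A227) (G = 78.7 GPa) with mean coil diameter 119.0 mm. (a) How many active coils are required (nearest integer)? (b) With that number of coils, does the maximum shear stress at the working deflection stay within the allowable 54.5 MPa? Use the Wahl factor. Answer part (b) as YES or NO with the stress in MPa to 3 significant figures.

N_a = Gd⁴/(8D³k) = (78.7×10³)(8.8⁴)/(8·119.0³·3.9) = 8.977 → N_a = 9
Actual rate k = Gd⁴/(8D³·9) = 3.8898 N/mm
Working load F = kδ = 3.8898·36 = 140.03 N
C = 119.0/8.8 = 13.5227; K_W = (4C−1)/(4C−4)+0.615/C = 1.1054
τ_max = K_W·8FD/(πd³) = 1.1054·62.269 = 68.831 MPa
τ_max > 54.5 MPa → exceeds allowable

(a) 9 coils; (b) NO, τ_max = 68.8 MPa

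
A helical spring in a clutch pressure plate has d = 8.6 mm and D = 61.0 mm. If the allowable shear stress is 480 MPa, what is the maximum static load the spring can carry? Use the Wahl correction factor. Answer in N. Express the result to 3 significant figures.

C = D/d = 61.0/8.6 = 7.0930
K_W = (4C−1)/(4C−4) + 0.615/C = 27.372/24.372 + 0.0867 = 1.2098
τ_max = K·8FD/(πd³) → F_max = τ_allow·πd³/(8DK)
F_max = 480·π·8.6³/(8·61.0·1.2098) = 9.5915e+05/590.38 = 1624.6 N

1620 N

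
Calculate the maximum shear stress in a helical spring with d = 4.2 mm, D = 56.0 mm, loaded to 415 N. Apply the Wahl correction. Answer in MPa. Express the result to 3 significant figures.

884 MPa

Spring index C = D/d = 56.0/4.2 = 13.3333
K_W = (4C−1)/(4C−4) + 0.615/C = 52.333/49.333 + 0.0461 = 1.1069
τ₀ = 8FD/(πd³) = 8·415·56.0/(π·4.2³) = 185920/232.75 = 798.78 MPa
τ_max = K·τ₀ = 1.1069 × 798.78 = 884.2 MPa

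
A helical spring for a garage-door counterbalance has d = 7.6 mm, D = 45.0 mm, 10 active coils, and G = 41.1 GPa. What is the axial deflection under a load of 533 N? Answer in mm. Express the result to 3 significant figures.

28.3 mm

k = Gd⁴/(8D³N_a) = (41.1×10³)(7.6⁴)/(8·45.0³·10) = 18.809 N/mm
δ = F/k = 533 / 18.809 = 28.337 mm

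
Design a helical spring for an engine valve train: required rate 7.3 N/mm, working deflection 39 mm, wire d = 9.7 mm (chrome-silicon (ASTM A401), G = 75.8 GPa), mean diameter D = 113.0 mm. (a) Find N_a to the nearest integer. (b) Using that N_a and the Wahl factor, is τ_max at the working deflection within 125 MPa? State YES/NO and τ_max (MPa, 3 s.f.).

(a) 8 coils; (b) YES, τ_max = 100 MPa

N_a = Gd⁴/(8D³k) = (75.8×10³)(9.7⁴)/(8·113.0³·7.3) = 7.964 → N_a = 8
Actual rate k = Gd⁴/(8D³·8) = 7.2668 N/mm
Working load F = kδ = 7.2668·39 = 283.4 N
C = 113.0/9.7 = 11.6495; K_W = (4C−1)/(4C−4)+0.615/C = 1.1232
τ_max = K_W·8FD/(πd³) = 1.1232·89.353 = 100.36 MPa
τ_max ≤ 125 MPa → acceptable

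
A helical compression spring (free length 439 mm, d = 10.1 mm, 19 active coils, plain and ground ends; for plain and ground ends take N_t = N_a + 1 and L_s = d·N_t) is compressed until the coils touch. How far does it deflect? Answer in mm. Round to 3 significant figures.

237 mm

N_t = 20; L_s = 10.1·20 = 202 mm
δ_solid = L₀ − L_s = 439 − 202 = 237 mm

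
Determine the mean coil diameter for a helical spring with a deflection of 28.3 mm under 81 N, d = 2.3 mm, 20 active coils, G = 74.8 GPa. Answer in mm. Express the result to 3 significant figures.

16.6 mm

Required rate k = F/δ = 81/28.3 = 2.8622 N/mm
D = (Gd⁴/(8N_a·k))^(1/3) = (74.8×10³·2.3⁴/(8·20·2.8622))^(1/3)
  = (4570.82)^(1/3) = 16.5958 mm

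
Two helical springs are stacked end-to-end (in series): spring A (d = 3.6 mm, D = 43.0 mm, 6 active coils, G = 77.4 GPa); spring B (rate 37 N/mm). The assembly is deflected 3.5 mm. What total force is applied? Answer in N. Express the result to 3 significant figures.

k_A = Gd⁴/(8D³N_a) = (77.4×10³)(3.6⁴)/(8·43.0³·6) = 3.4065 N/mm
Series: 1/k_eq = 1/3.4065 + 1/37 = 0.32059; k_eq = 3.1193 N/mm
F = k_eq·δ = 3.1193·3.5 = 10.918 N

10.9 N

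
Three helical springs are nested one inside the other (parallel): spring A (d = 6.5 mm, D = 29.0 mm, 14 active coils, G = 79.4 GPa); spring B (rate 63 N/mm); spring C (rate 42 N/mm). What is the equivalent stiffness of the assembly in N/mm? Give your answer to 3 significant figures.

157 N/mm

k_A = Gd⁴/(8D³N_a) = (79.4×10³)(6.5⁴)/(8·29.0³·14) = 51.887 N/mm
Parallel: k_eq = 51.887 + 63 + 42 = 156.89 N/mm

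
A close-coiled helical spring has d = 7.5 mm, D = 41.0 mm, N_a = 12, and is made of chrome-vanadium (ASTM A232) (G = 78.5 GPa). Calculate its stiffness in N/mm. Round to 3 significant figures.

37.5 N/mm

k = Gd⁴/(8D³N_a) = (78.5×10³ × 7.5⁴) / (8 × 41.0³ × 12)
  = 2.48379e+08 / 6.61642e+06 = 37.54 N/mm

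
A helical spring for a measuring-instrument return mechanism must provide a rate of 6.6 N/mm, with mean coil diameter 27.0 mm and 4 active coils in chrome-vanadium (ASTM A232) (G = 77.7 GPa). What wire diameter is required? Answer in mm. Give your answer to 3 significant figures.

2.70 mm

d = (8D³N_a·k / G)^(1/4) = (8·27.0³·4·6.6 / (77.7×10³))^0.25
  = (53.501)^0.25 = 2.7045 mm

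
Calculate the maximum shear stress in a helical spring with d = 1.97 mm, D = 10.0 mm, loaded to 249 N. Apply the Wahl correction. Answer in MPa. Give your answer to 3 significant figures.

Spring index C = D/d = 10.0/1.97 = 5.0761
K_W = (4C−1)/(4C−4) + 0.615/C = 19.305/16.305 + 0.1212 = 1.3052
τ₀ = 8FD/(πd³) = 8·249·10.0/(π·1.97³) = 19920/24.019 = 829.36 MPa
τ_max = K·τ₀ = 1.3052 × 829.36 = 1082.4 MPa

1080 MPa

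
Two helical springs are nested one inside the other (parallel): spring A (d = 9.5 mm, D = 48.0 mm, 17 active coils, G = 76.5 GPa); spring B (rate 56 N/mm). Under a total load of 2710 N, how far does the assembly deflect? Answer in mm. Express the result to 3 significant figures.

k_A = Gd⁴/(8D³N_a) = (76.5×10³)(9.5⁴)/(8·48.0³·17) = 41.428 N/mm
Parallel: k_eq = 41.428 + 56 = 97.428 N/mm
δ = F/k_eq = 2710/97.428 = 27.815 mm

27.8 mm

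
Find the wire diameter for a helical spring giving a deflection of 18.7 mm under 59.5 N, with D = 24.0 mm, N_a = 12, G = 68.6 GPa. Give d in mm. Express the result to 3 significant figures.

2.80 mm

Required rate k = F/δ = 59.5/18.7 = 3.1818 N/mm
d = (8D³N_a·k / G)^(1/4) = (8·24.0³·12·3.1818 / (68.6×10³))^0.25
  = (61.554)^0.25 = 2.8010 mm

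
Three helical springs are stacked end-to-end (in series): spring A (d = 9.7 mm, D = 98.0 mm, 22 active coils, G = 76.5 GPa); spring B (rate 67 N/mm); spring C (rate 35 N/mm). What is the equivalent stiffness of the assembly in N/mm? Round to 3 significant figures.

k_A = Gd⁴/(8D³N_a) = (76.5×10³)(9.7⁴)/(8·98.0³·22) = 4.0884 N/mm
Series: 1/k_eq = 1/4.0884 + 1/67 + 1/35 = 0.28809; k_eq = 3.4712 N/mm

3.47 N/mm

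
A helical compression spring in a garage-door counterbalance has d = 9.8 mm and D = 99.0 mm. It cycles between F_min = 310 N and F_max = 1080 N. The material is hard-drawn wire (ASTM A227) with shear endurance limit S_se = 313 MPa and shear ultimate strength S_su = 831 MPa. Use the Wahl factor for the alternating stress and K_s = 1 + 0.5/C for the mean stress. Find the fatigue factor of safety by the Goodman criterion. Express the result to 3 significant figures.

C = D/d = 99.0/9.8 = 10.1020; K_W = (4C−1)/(4C−4)+0.615/C = 1.1433; K_s = 1+0.5/C = 1.0495
F_a = (F_max−F_min)/2 = 385 N; F_m = (F_max+F_min)/2 = 695 N
τ_a = K_W·8F_aD/(πd³) = 1.1433 × 103.12 = 117.9 MPa
τ_m = K_s·8F_mD/(πd³) = 1.0495 × 186.16 = 195.37 MPa
Goodman: 1/n_f = τ_a/S_se + τ_m/S_su = 117.9/313 + 195.37/831 = 0.37667 + 0.23510 = 0.61178
n_f = 1/0.61178 = 1.635

1.63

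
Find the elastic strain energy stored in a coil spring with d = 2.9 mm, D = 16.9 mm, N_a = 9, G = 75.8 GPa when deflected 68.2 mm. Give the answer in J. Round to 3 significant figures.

k = Gd⁴/(8D³N_a) = (75.8×10³)(2.9⁴)/(8·16.9³·9) = 15.427 N/mm
U = ½kδ² = 0.5 × 15.427 × 68.2² = 35876 N·mm = 35.876 J

35.9 J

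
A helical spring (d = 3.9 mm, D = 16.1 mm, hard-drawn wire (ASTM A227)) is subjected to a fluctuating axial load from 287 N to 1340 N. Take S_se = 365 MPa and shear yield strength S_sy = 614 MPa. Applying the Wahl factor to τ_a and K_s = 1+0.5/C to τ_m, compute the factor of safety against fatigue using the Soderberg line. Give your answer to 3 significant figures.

C = D/d = 16.1/3.9 = 4.1282; K_W = (4C−1)/(4C−4)+0.615/C = 1.3887; K_s = 1+0.5/C = 1.1211
F_a = (F_max−F_min)/2 = 526.5 N; F_m = (F_max+F_min)/2 = 813.5 N
τ_a = K_W·8F_aD/(πd³) = 1.3887 × 363.89 = 505.35 MPa
τ_m = K_s·8F_mD/(πd³) = 1.1211 × 562.25 = 630.35 MPa
Soderberg: 1/n_f = τ_a/S_se + τ_m/S_sy = 505.35/365 + 630.35/614 = 1.38451 + 1.02663 = 2.4111
n_f = 1/2.4111 = 0.4147

0.415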